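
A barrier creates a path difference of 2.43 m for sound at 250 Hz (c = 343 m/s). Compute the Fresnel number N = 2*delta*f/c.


N = 2*delta*f/c = 2*delta/lambda, where lambda = c/f
lambda = 343 / 250 = 1.372 m
N = 2 * 2.43 / 1.372 = 3.5423


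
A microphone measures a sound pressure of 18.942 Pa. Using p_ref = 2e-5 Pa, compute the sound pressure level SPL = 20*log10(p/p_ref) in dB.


p / p_ref = 18.942 / 2e-5 = 947100
SPL = 20 * log10(947100) = 119.53 dB


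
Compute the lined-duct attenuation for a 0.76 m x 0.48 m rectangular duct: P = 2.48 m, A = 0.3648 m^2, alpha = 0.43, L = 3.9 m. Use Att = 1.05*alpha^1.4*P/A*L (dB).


alpha^1.4 = 0.43^1.4 = 0.3068
Attenuation rate = 1.05 * alpha^1.4 * P / A
= 1.05 * 0.3068 * 2.48 / 0.3648 = 2.18999 dB/m
Total Att = 2.18999 * 3.9 = 8.541 dB


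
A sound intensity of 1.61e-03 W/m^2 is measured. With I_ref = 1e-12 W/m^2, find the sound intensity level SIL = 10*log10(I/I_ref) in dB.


I / I_ref = 1.61e-03 / 1e-12 = 1.61e+09
SIL = 10 * log10(1.61e+09) = 92.068 dB


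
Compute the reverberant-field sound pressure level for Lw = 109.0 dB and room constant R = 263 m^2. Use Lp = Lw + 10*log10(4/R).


4/R = 4/263 = 0.0152091
Lp = 109.0 + 10*log10(0.0152091) = 90.821 dB


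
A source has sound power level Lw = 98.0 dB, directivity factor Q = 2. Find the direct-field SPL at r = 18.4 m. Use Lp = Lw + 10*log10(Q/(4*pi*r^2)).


4*pi*r^2 = 4*pi*18.4^2 = 4254.47 m^2
Q / (4*pi*r^2) = 2 / 4254.47 = 0.000470094
Lp = 98.0 + 10*log10(0.000470094) = 64.722 dB


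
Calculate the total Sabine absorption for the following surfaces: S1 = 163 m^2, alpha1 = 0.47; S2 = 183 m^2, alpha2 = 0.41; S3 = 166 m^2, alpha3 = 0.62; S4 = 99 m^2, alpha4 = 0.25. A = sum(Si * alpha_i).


163 * 0.47 = 76.61
183 * 0.41 = 75.03
166 * 0.62 = 102.92
99 * 0.25 = 24.75
A_total = 76.61 + 75.03 + 102.92 + 24.75 = 279.31 m^2


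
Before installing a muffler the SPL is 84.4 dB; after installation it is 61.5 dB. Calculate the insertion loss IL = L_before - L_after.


Insertion loss = SPL without muffler - SPL with muffler
IL = 84.4 - 61.5 = 22.9 dB


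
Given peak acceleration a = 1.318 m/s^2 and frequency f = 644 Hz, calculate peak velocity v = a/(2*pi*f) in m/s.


omega = 2*pi*f = 2*pi*644 = 4046.37 rad/s
v = a / omega = 1.318 / 4046.37 = 0.00032572 m/s


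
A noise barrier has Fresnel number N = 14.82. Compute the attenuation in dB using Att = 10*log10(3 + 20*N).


3 + 20*N = 3 + 20*14.82 = 299.4
Att = 10*log10(299.4) = 24.763 dB


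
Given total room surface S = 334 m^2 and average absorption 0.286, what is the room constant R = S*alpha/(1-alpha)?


R = 334 * 0.286 / (1 - 0.286) = 133.79 m^2


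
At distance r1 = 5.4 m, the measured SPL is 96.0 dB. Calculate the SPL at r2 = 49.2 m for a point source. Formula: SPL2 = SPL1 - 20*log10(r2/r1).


r2/r1 = 49.2/5.4 = 9.11111
Correction = 20*log10(9.11111) = 19.1914 dB
SPL2 = 96.0 - 19.1914 = 76.809 dB


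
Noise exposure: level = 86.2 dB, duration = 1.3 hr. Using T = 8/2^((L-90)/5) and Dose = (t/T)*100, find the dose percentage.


T_allowed = 8 / 2^((86.2 - 90)/5) = 13.5479 hr
Dose = 1.3 / 13.5479 * 100 = 9.5956 %


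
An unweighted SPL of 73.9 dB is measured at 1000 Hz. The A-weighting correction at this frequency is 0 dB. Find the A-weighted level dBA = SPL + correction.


A-weighting table: 1000 Hz -> 0 dB correction
SPL_A = SPL + correction = 73.9 + (0) = 73.9 dBA


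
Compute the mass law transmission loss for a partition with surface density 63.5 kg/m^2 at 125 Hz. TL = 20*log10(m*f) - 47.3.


m * f = 63.5 * 125 = 7937.5
20*log10(7937.5) = 77.9937 dB
TL = 77.9937 - 47.3 = 30.694 dB


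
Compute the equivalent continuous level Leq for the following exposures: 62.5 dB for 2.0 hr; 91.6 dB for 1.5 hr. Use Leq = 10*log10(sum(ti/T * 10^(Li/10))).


T_total = 2.0 + 1.5 = 3.5 hr
(2.0/3.5) * 10^(62.5/10) = 1.01616e+06
(1.5/3.5) * 10^(91.6/10) = 6.19474e+08
Sum = 1.01616e+06 + 6.19474e+08 = 6.2049e+08
Leq = 10*log10(6.2049e+08) = 87.927 dB


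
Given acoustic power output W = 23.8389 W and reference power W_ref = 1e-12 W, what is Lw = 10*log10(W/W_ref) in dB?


W / W_ref = 23.8389 / 1e-12 = 2.38389e+13
Lw = 10 * log10(2.38389e+13) = 133.77 dB


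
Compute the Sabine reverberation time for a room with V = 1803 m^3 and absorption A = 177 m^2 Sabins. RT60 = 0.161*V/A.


RT60 = 0.161 * 1803 / 177 = 1.64 s


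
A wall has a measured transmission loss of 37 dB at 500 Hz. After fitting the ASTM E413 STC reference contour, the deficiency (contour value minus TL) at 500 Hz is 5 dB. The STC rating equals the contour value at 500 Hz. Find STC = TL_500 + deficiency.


By ASTM E413, STC = value of the fitted reference contour at 500 Hz.
Contour value at 500 Hz = TL_500 + deficiency = 37 + 5 = 42
STC = 42


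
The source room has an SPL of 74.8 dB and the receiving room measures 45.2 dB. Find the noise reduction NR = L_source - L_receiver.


NR = L_source - L_receiver (difference between source and receiving room levels)
NR = 74.8 - 45.2 = 29.6 dB


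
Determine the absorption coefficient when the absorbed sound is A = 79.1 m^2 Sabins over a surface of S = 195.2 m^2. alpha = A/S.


Absorption coefficient = absorbed power / incident power
alpha = A / S = 79.1 / 195.2 = 0.40523


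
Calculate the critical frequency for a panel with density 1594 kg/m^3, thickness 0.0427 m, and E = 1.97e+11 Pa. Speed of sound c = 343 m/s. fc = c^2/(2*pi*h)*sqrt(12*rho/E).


12*rho/E = 12*1594/1.97e+11 = 9.70964e-08
sqrt(12*rho/E) = sqrt(9.70964e-08) = 0.000311603
c^2/(2*pi*h) = 343^2/(2*pi*0.0427) = 438511
fc = 438511 * 0.000311603 = 136.64 Hz


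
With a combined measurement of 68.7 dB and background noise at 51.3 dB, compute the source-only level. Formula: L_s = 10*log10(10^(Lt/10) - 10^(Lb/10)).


10^(68.7/10) = 7.4131e+06
10^(51.3/10) = 134896
Difference = 7.4131e+06 - 134896 = 7.2782e+06
L_source = 10*log10(7.2782e+06) = 68.62 dB


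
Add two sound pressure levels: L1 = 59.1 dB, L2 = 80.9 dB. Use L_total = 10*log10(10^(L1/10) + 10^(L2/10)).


10^(59.1/10) = 812831
10^(80.9/10) = 1.23027e+08
Sum = 812831 + 1.23027e+08 = 1.2384e+08
L_total = 10*log10(1.2384e+08) = 80.929 dB


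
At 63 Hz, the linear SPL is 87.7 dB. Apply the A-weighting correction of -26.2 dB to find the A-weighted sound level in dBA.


A-weighting table: 63 Hz -> -26.2 dB correction
SPL_A = SPL + correction = 87.7 + (-26.2) = 61.5 dBA


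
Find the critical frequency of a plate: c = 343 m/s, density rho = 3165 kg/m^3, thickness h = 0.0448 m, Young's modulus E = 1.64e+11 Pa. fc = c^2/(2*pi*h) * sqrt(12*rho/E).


12*rho/E = 12*3165/1.64e+11 = 2.31585e-07
sqrt(12*rho/E) = sqrt(2.31585e-07) = 0.000481233
c^2/(2*pi*h) = 343^2/(2*pi*0.0448) = 417956
fc = 417956 * 0.000481233 = 201.13 Hz


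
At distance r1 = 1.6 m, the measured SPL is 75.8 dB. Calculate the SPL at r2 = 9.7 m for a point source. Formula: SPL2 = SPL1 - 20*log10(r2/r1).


r2/r1 = 9.7/1.6 = 6.0625
Correction = 20*log10(6.0625) = 15.653 dB
SPL2 = 75.8 - 15.653 = 60.147 dB


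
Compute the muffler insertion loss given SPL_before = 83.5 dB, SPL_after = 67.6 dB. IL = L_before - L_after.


Insertion loss = SPL without muffler - SPL with muffler
IL = 83.5 - 67.6 = 15.9 dB


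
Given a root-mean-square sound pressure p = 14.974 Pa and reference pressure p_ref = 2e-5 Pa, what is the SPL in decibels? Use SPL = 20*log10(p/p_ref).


p / p_ref = 14.974 / 2e-5 = 748700
SPL = 20 * log10(748700) = 117.49 dB


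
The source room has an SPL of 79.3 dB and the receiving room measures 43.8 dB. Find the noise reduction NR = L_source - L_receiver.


NR = L_source - L_receiver (difference between source and receiving room levels)
NR = 79.3 - 43.8 = 35.5 dB


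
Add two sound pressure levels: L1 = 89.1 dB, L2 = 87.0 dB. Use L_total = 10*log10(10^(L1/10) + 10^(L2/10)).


10^(89.1/10) = 8.12831e+08
10^(87.0/10) = 5.01187e+08
Sum = 8.12831e+08 + 5.01187e+08 = 1.31402e+09
L_total = 10*log10(1.31402e+09) = 91.186 dB


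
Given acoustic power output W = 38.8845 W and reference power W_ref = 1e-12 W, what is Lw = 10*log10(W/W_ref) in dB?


W / W_ref = 38.8845 / 1e-12 = 3.88845e+13
Lw = 10 * log10(3.88845e+13) = 135.9 dB


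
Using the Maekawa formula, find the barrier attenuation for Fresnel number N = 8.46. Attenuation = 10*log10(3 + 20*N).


3 + 20*N = 3 + 20*8.46 = 172.2
Att = 10*log10(172.2) = 22.36 dB


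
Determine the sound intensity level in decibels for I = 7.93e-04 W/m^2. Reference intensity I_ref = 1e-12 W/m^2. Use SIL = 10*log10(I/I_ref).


I / I_ref = 7.93e-04 / 1e-12 = 7.93e+08
SIL = 10 * log10(7.93e+08) = 88.993 dB


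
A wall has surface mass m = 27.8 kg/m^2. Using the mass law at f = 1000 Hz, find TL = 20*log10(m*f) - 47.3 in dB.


m * f = 27.8 * 1000 = 27800
20*log10(27800) = 88.8809 dB
TL = 88.8809 - 47.3 = 41.581 dB


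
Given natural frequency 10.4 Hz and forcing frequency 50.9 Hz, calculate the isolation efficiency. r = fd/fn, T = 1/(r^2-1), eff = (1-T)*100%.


r = 50.9 / 10.4 = 4.89423
r^2 - 1 = 4.89423^2 - 1 = 22.9535
T = 1/22.9535 = 0.0435663
Efficiency = (1 - 0.0435663)*100 = 95.643 %


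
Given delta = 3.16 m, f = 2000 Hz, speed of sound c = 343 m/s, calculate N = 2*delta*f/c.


N = 2*delta*f/c = 2*delta/lambda, where lambda = c/f
lambda = 343 / 2000 = 0.1715 m
N = 2 * 3.16 / 0.1715 = 36.851


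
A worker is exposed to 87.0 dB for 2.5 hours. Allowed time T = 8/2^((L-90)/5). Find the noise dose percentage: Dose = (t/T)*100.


T_allowed = 8 / 2^((87.0 - 90)/5) = 12.1257 hr
Dose = 2.5 / 12.1257 * 100 = 20.617 %


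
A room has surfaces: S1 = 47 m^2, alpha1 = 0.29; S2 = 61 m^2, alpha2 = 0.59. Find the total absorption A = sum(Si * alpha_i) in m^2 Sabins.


47 * 0.29 = 13.63
61 * 0.59 = 35.99
A_total = 13.63 + 35.99 = 49.62 m^2


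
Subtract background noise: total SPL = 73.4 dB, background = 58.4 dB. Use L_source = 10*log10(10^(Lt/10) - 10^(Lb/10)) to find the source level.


10^(73.4/10) = 2.18776e+07
10^(58.4/10) = 691831
Difference = 2.18776e+07 - 691831 = 2.11858e+07
L_source = 10*log10(2.11858e+07) = 73.26 dB


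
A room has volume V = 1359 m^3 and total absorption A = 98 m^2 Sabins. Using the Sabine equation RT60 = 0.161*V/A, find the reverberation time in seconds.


RT60 = 0.161 * 1359 / 98 = 2.2326 s


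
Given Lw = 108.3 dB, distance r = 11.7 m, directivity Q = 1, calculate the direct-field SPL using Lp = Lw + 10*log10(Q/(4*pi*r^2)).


4*pi*r^2 = 4*pi*11.7^2 = 1720.21 m^2
Q / (4*pi*r^2) = 1 / 1720.21 = 0.000581324
Lp = 108.3 + 10*log10(0.000581324) = 75.944 dB


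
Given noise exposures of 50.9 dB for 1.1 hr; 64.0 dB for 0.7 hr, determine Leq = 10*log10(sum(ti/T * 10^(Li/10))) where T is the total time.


T_total = 1.1 + 0.7 = 1.8 hr
(1.1/1.8) * 10^(50.9/10) = 75183.1
(0.7/1.8) * 10^(64.0/10) = 976845
Sum = 75183.1 + 976845 = 1.05203e+06
Leq = 10*log10(1.05203e+06) = 60.22 dB


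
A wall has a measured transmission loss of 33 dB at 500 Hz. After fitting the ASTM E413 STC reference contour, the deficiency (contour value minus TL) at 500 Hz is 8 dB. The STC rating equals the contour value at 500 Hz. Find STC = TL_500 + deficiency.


By ASTM E413, STC = value of the fitted reference contour at 500 Hz.
Contour value at 500 Hz = TL_500 + deficiency = 33 + 8 = 41
STC = 41


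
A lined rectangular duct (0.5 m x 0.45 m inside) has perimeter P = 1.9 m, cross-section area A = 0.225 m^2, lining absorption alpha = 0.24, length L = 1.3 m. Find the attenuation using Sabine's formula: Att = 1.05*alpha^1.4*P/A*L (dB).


alpha^1.4 = 0.24^1.4 = 0.135611
Attenuation rate = 1.05 * alpha^1.4 * P / A
= 1.05 * 0.135611 * 1.9 / 0.225 = 1.20242 dB/m
Total Att = 1.20242 * 1.3 = 1.5631 dB


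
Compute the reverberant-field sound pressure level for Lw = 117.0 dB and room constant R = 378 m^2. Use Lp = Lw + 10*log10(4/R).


4/R = 4/378 = 0.010582
Lp = 117.0 + 10*log10(0.010582) = 97.246 dB


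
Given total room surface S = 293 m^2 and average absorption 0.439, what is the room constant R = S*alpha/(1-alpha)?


R = 293 * 0.439 / (1 - 0.439) = 229.28 m^2


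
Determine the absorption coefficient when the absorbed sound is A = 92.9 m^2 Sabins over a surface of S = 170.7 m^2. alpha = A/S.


Absorption coefficient = absorbed power / incident power
alpha = A / S = 92.9 / 170.7 = 0.54423


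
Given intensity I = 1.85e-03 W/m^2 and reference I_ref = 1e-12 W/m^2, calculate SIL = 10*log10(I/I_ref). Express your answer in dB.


I / I_ref = 1.85e-03 / 1e-12 = 1.85e+09
SIL = 10 * log10(1.85e+09) = 92.672 dB


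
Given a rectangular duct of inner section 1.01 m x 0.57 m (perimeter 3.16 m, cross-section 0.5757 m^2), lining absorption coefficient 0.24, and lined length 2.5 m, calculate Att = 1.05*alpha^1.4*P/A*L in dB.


alpha^1.4 = 0.24^1.4 = 0.135611
Attenuation rate = 1.05 * alpha^1.4 * P / A
= 1.05 * 0.135611 * 3.16 / 0.5757 = 0.781583 dB/m
Total Att = 0.781583 * 2.5 = 1.954 dB


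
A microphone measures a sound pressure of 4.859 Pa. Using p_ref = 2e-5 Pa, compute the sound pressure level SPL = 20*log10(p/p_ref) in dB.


p / p_ref = 4.859 / 2e-5 = 242950
SPL = 20 * log10(242950) = 107.71 dB


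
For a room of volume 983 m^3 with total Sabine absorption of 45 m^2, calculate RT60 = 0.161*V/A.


RT60 = 0.161 * 983 / 45 = 3.517 s


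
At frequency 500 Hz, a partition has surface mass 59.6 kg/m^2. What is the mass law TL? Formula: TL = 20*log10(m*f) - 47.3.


m * f = 59.6 * 500 = 29800
20*log10(29800) = 89.4843 dB
TL = 89.4843 - 47.3 = 42.184 dB


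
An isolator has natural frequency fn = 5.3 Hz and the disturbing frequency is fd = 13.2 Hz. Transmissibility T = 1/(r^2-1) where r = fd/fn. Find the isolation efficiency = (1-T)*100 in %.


r = 13.2 / 5.3 = 2.49057
r^2 - 1 = 2.49057^2 - 1 = 5.20294
T = 1/5.20294 = 0.192199
Efficiency = (1 - 0.192199)*100 = 80.78 %


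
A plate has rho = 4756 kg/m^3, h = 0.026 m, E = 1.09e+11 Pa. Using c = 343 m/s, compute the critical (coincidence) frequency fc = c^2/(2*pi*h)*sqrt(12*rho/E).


12*rho/E = 12*4756/1.09e+11 = 5.23596e-07
sqrt(12*rho/E) = sqrt(5.23596e-07) = 0.000723599
c^2/(2*pi*h) = 343^2/(2*pi*0.026) = 720170
fc = 720170 * 0.000723599 = 521.11 Hz


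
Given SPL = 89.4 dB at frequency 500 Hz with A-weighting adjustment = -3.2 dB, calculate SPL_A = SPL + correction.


A-weighting table: 500 Hz -> -3.2 dB correction
SPL_A = SPL + correction = 89.4 + (-3.2) = 86.2 dBA


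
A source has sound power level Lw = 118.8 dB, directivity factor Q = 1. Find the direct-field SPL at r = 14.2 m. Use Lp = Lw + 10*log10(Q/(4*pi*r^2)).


4*pi*r^2 = 4*pi*14.2^2 = 2533.88 m^2
Q / (4*pi*r^2) = 1 / 2533.88 = 0.000394652
Lp = 118.8 + 10*log10(0.000394652) = 84.762 dB


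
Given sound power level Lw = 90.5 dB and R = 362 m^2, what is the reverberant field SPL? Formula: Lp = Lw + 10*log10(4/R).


4/R = 4/362 = 0.0110497
Lp = 90.5 + 10*log10(0.0110497) = 70.934 dB


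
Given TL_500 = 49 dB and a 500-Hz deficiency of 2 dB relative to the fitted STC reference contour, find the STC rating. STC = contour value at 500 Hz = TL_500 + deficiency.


By ASTM E413, STC = value of the fitted reference contour at 500 Hz.
Contour value at 500 Hz = TL_500 + deficiency = 49 + 2 = 51
STC = 51


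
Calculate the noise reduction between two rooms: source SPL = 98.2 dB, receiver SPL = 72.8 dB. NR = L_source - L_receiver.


NR = L_source - L_receiver (difference between source and receiving room levels)
NR = 98.2 - 72.8 = 25.4 dB


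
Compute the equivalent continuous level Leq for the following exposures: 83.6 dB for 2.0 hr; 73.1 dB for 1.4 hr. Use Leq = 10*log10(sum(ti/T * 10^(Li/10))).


T_total = 2.0 + 1.4 = 3.4 hr
(2.0/3.4) * 10^(83.6/10) = 1.34757e+08
(1.4/3.4) * 10^(73.1/10) = 8.40716e+06
Sum = 1.34757e+08 + 8.40716e+06 = 1.43164e+08
Leq = 10*log10(1.43164e+08) = 81.558 dB


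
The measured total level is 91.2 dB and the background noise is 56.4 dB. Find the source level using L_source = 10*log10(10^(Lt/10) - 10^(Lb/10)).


10^(91.2/10) = 1.31826e+09
10^(56.4/10) = 436516
Difference = 1.31826e+09 - 436516 = 1.31782e+09
L_source = 10*log10(1.31782e+09) = 91.199 dB


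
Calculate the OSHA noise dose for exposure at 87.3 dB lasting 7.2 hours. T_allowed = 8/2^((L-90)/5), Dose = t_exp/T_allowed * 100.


T_allowed = 8 / 2^((87.3 - 90)/5) = 11.6318 hr
Dose = 7.2 / 11.6318 * 100 = 61.899 %


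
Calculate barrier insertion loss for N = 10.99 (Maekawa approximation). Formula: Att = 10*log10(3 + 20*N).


3 + 20*N = 3 + 20*10.99 = 222.8
Att = 10*log10(222.8) = 23.479 dB


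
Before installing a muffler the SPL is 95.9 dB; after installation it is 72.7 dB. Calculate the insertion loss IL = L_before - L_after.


Insertion loss = SPL without muffler - SPL with muffler
IL = 95.9 - 72.7 = 23.2 dB


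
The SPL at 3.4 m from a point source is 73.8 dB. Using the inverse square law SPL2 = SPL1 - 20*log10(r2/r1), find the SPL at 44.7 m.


r2/r1 = 44.7/3.4 = 13.1471
Correction = 20*log10(13.1471) = 22.3766 dB
SPL2 = 73.8 - 22.3766 = 51.423 dB


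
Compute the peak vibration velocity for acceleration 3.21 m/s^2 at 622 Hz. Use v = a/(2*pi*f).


omega = 2*pi*f = 2*pi*622 = 3908.14 rad/s
v = a / omega = 3.21 / 3908.14 = 0.00082136 m/s


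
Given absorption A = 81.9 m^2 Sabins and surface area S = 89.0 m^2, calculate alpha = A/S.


Absorption coefficient = absorbed power / incident power
alpha = A / S = 81.9 / 89.0 = 0.92022


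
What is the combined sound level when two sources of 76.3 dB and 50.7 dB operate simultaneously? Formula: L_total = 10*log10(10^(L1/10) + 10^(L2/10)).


10^(76.3/10) = 4.2658e+07
10^(50.7/10) = 117490
Sum = 4.2658e+07 + 117490 = 4.27755e+07
L_total = 10*log10(4.27755e+07) = 76.312 dB


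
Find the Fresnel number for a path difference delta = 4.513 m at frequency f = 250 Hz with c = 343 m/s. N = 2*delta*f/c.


N = 2*delta*f/c = 2*delta/lambda, where lambda = c/f
lambda = 343 / 250 = 1.372 m
N = 2 * 4.513 / 1.372 = 6.5787


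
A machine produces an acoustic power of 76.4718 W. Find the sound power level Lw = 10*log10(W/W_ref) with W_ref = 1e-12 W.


W / W_ref = 76.4718 / 1e-12 = 7.64718e+13
Lw = 10 * log10(7.64718e+13) = 138.84 dB


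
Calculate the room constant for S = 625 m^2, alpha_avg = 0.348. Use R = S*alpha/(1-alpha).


R = 625 * 0.348 / (1 - 0.348) = 333.59 m^2


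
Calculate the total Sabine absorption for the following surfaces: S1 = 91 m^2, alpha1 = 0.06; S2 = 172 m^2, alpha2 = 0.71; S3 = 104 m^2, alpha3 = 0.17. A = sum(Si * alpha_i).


91 * 0.06 = 5.46
172 * 0.71 = 122.12
104 * 0.17 = 17.68
A_total = 5.46 + 122.12 + 17.68 = 145.26 m^2


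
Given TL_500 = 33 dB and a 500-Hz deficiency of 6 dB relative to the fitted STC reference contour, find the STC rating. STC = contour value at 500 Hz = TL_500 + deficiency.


By ASTM E413, STC = value of the fitted reference contour at 500 Hz.
Contour value at 500 Hz = TL_500 + deficiency = 33 + 6 = 39
STC = 39


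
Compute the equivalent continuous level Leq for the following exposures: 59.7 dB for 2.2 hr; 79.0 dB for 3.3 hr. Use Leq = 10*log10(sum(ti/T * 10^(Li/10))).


T_total = 2.2 + 3.3 = 5.5 hr
(2.2/5.5) * 10^(59.7/10) = 373302
(3.3/5.5) * 10^(79.0/10) = 4.76597e+07
Sum = 373302 + 4.76597e+07 = 4.8033e+07
Leq = 10*log10(4.8033e+07) = 76.815 dB


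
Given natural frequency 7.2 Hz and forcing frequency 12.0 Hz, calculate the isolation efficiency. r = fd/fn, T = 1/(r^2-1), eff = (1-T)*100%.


r = 12.0 / 7.2 = 1.66667
r^2 - 1 = 1.66667^2 - 1 = 1.77779
T = 1/1.77779 = 0.562496
Efficiency = (1 - 0.562496)*100 = 43.75 %


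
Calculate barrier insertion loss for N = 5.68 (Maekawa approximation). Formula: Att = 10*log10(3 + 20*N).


3 + 20*N = 3 + 20*5.68 = 116.6
Att = 10*log10(116.6) = 20.667 dB


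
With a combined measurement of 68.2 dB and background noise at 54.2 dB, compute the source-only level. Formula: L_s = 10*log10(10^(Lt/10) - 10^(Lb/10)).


10^(68.2/10) = 6.60693e+06
10^(54.2/10) = 263027
Difference = 6.60693e+06 - 263027 = 6.3439e+06
L_source = 10*log10(6.3439e+06) = 68.024 dB


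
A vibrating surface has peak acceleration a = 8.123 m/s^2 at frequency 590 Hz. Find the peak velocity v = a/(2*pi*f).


omega = 2*pi*f = 2*pi*590 = 3707.08 rad/s
v = a / omega = 8.123 / 3707.08 = 0.0021912 m/s


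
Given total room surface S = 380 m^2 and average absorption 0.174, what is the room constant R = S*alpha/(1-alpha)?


R = 380 * 0.174 / (1 - 0.174) = 80.048 m^2


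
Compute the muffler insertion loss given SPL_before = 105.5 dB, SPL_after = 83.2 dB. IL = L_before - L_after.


Insertion loss = SPL without muffler - SPL with muffler
IL = 105.5 - 83.2 = 22.3 dB


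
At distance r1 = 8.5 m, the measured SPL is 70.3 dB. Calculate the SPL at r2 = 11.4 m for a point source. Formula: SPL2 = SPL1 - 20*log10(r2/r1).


r2/r1 = 11.4/8.5 = 1.34118
Correction = 20*log10(1.34118) = 2.54974 dB
SPL2 = 70.3 - 2.54974 = 67.75 dB


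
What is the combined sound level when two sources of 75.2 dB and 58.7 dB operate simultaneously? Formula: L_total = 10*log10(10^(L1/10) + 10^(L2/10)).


10^(75.2/10) = 3.31131e+07
10^(58.7/10) = 741310
Sum = 3.31131e+07 + 741310 = 3.38544e+07
L_total = 10*log10(3.38544e+07) = 75.296 dB


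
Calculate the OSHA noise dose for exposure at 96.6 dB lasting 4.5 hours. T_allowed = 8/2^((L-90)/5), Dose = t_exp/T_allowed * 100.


T_allowed = 8 / 2^((96.6 - 90)/5) = 3.20428 hr
Dose = 4.5 / 3.20428 * 100 = 140.44 %


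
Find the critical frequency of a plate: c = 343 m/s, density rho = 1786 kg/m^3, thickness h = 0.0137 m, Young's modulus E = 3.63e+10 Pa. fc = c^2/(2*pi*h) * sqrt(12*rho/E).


12*rho/E = 12*1786/3.63e+10 = 5.90413e-07
sqrt(12*rho/E) = sqrt(5.90413e-07) = 0.000768383
c^2/(2*pi*h) = 343^2/(2*pi*0.0137) = 1.36675e+06
fc = 1.36675e+06 * 0.000768383 = 1050.2 Hz


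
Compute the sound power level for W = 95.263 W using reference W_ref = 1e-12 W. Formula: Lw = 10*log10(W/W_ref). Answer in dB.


W / W_ref = 95.263 / 1e-12 = 9.5263e+13
Lw = 10 * log10(9.5263e+13) = 139.79 dB


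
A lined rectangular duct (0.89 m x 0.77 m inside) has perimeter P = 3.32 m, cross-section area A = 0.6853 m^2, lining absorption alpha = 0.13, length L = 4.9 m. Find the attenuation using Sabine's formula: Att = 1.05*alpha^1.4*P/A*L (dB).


alpha^1.4 = 0.13^1.4 = 0.0574805
Attenuation rate = 1.05 * alpha^1.4 * P / A
= 1.05 * 0.0574805 * 3.32 / 0.6853 = 0.292393 dB/m
Total Att = 0.292393 * 4.9 = 1.4327 dB


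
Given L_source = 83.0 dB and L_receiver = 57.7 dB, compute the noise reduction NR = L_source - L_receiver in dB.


NR = L_source - L_receiver (difference between source and receiving room levels)
NR = 83.0 - 57.7 = 25.3 dB


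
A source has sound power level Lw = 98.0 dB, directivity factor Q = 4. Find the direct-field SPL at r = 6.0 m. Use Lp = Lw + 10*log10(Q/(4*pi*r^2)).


4*pi*r^2 = 4*pi*6.0^2 = 452.389 m^2
Q / (4*pi*r^2) = 4 / 452.389 = 0.00884195
Lp = 98.0 + 10*log10(0.00884195) = 77.465 dB


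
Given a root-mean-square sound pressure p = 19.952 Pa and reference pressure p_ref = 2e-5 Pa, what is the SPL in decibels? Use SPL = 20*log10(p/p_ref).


p / p_ref = 19.952 / 2e-5 = 997600
SPL = 20 * log10(997600) = 119.98 dB


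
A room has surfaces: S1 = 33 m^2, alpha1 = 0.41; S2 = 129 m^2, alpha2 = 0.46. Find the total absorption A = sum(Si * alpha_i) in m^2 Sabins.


33 * 0.41 = 13.53
129 * 0.46 = 59.34
A_total = 13.53 + 59.34 = 72.87 m^2


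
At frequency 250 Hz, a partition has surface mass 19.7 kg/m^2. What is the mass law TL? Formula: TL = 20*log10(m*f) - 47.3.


m * f = 19.7 * 250 = 4925
20*log10(4925) = 73.8481 dB
TL = 73.8481 - 47.3 = 26.548 dB


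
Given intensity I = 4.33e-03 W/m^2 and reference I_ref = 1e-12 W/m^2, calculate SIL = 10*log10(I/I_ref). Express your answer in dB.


I / I_ref = 4.33e-03 / 1e-12 = 4.33e+09
SIL = 10 * log10(4.33e+09) = 96.365 dB


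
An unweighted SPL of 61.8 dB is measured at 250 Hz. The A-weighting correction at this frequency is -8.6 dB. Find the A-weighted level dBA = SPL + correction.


A-weighting table: 250 Hz -> -8.6 dB correction
SPL_A = SPL + correction = 61.8 + (-8.6) = 53.2 dBA


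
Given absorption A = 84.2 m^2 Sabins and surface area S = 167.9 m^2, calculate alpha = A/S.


Absorption coefficient = absorbed power / incident power
alpha = A / S = 84.2 / 167.9 = 0.50149


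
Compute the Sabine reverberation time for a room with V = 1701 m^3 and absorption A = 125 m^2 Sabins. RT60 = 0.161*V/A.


RT60 = 0.161 * 1701 / 125 = 2.1909 s


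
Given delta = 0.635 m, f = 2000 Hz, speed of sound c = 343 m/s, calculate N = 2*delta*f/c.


N = 2*delta*f/c = 2*delta/lambda, where lambda = c/f
lambda = 343 / 2000 = 0.1715 m
N = 2 * 0.635 / 0.1715 = 7.4052


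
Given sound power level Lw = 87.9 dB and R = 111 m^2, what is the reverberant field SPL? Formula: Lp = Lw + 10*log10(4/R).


4/R = 4/111 = 0.036036
Lp = 87.9 + 10*log10(0.036036) = 73.467 dB


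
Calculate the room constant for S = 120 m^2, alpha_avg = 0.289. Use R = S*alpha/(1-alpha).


R = 120 * 0.289 / (1 - 0.289) = 48.776 m^2


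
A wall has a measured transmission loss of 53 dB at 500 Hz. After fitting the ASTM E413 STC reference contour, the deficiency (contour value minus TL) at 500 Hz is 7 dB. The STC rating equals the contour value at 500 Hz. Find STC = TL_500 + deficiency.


By ASTM E413, STC = value of the fitted reference contour at 500 Hz.
Contour value at 500 Hz = TL_500 + deficiency = 53 + 7 = 60
STC = 60


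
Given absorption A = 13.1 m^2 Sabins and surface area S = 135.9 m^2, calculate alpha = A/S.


Absorption coefficient = absorbed power / incident power
alpha = A / S = 13.1 / 135.9 = 0.096394


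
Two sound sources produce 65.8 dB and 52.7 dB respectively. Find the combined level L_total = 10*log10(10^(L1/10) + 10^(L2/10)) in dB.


10^(65.8/10) = 3.80189e+06
10^(52.7/10) = 186209
Sum = 3.80189e+06 + 186209 = 3.9881e+06
L_total = 10*log10(3.9881e+06) = 66.008 dB


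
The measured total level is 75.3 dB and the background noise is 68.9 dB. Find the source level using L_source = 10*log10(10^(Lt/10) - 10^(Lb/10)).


10^(75.3/10) = 3.38844e+07
10^(68.9/10) = 7.76247e+06
Difference = 3.38844e+07 - 7.76247e+06 = 2.61219e+07
L_source = 10*log10(2.61219e+07) = 74.17 dB


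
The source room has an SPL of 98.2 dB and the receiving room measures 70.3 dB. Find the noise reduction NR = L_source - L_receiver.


NR = L_source - L_receiver (difference between source and receiving room levels)
NR = 98.2 - 70.3 = 27.9 dB


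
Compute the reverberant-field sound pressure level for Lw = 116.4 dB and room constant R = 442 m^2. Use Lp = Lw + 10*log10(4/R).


4/R = 4/442 = 0.00904977
Lp = 116.4 + 10*log10(0.00904977) = 95.966 dB


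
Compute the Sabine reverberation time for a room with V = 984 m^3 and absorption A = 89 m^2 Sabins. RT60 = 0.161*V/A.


RT60 = 0.161 * 984 / 89 = 1.78 s


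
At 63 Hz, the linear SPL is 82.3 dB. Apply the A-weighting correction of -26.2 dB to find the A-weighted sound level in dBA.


A-weighting table: 63 Hz -> -26.2 dB correction
SPL_A = SPL + correction = 82.3 + (-26.2) = 56.1 dBA


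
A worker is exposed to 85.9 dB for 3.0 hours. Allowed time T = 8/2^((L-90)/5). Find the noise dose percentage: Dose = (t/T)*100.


T_allowed = 8 / 2^((85.9 - 90)/5) = 14.1232 hr
Dose = 3.0 / 14.1232 * 100 = 21.242 %


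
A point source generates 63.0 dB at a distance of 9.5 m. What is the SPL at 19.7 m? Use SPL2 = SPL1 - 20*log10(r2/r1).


r2/r1 = 19.7/9.5 = 2.07368
Correction = 20*log10(2.07368) = 6.33483 dB
SPL2 = 63.0 - 6.33483 = 56.665 dB


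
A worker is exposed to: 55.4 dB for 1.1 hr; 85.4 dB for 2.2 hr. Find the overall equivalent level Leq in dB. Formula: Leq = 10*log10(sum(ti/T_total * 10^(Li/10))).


T_total = 1.1 + 2.2 = 3.3 hr
(1.1/3.3) * 10^(55.4/10) = 115579
(2.2/3.3) * 10^(85.4/10) = 2.31158e+08
Sum = 115579 + 2.31158e+08 = 2.31274e+08
Leq = 10*log10(2.31274e+08) = 83.641 dB


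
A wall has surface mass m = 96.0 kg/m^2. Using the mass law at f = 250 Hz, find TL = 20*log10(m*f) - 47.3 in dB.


m * f = 96.0 * 250 = 24000
20*log10(24000) = 87.6042 dB
TL = 87.6042 - 47.3 = 40.304 dB


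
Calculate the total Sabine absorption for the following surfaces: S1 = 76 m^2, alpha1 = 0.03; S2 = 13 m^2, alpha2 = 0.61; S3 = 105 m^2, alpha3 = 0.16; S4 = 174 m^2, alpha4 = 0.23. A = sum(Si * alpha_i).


76 * 0.03 = 2.28
13 * 0.61 = 7.93
105 * 0.16 = 16.8
174 * 0.23 = 40.02
A_total = 2.28 + 7.93 + 16.8 + 40.02 = 67.03 m^2


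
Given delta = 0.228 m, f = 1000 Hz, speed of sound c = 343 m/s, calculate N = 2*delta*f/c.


N = 2*delta*f/c = 2*delta/lambda, where lambda = c/f
lambda = 343 / 1000 = 0.343 m
N = 2 * 0.228 / 0.343 = 1.3294


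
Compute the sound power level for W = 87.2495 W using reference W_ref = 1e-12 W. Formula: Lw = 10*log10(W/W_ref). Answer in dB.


W / W_ref = 87.2495 / 1e-12 = 8.72495e+13
Lw = 10 * log10(8.72495e+13) = 139.41 dB


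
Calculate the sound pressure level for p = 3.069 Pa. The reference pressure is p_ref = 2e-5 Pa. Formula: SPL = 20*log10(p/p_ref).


p / p_ref = 3.069 / 2e-5 = 153450
SPL = 20 * log10(153450) = 103.72 dB


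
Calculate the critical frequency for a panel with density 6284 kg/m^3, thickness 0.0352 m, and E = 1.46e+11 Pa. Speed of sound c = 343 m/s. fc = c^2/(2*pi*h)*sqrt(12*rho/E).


12*rho/E = 12*6284/1.46e+11 = 5.16493e-07
sqrt(12*rho/E) = sqrt(5.16493e-07) = 0.000718674
c^2/(2*pi*h) = 343^2/(2*pi*0.0352) = 531944
fc = 531944 * 0.000718674 = 382.29 Hz


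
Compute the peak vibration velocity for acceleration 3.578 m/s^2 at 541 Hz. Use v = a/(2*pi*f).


omega = 2*pi*f = 2*pi*541 = 3399.2 rad/s
v = a / omega = 3.578 / 3399.2 = 0.0010526 m/s


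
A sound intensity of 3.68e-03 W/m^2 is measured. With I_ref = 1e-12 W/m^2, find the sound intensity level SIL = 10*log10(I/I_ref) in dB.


I / I_ref = 3.68e-03 / 1e-12 = 3.68e+09
SIL = 10 * log10(3.68e+09) = 95.658 dB


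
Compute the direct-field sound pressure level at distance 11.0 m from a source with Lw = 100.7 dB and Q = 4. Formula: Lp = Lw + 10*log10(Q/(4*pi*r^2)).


4*pi*r^2 = 4*pi*11.0^2 = 1520.53 m^2
Q / (4*pi*r^2) = 4 / 1520.53 = 0.00263066
Lp = 100.7 + 10*log10(0.00263066) = 74.901 dB


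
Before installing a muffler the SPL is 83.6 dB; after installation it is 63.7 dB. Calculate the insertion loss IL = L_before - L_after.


Insertion loss = SPL without muffler - SPL with muffler
IL = 83.6 - 63.7 = 19.9 dB


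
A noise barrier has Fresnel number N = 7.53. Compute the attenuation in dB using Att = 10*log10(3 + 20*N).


3 + 20*N = 3 + 20*7.53 = 153.6
Att = 10*log10(153.6) = 21.864 dB


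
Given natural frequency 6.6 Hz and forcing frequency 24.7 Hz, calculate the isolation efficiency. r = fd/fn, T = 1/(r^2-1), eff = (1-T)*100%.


r = 24.7 / 6.6 = 3.74242
r^2 - 1 = 3.74242^2 - 1 = 13.0057
T = 1/13.0057 = 0.0768894
Efficiency = (1 - 0.0768894)*100 = 92.311 %


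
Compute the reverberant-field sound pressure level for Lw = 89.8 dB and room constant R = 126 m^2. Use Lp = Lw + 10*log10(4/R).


4/R = 4/126 = 0.031746
Lp = 89.8 + 10*log10(0.031746) = 74.817 dB


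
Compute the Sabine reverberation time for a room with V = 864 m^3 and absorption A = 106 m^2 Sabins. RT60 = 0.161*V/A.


RT60 = 0.161 * 864 / 106 = 1.3123 s


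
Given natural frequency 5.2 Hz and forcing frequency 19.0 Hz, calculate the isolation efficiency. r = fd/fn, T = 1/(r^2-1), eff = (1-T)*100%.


r = 19.0 / 5.2 = 3.65385
r^2 - 1 = 3.65385^2 - 1 = 12.3506
T = 1/12.3506 = 0.0809677
Efficiency = (1 - 0.0809677)*100 = 91.903 %


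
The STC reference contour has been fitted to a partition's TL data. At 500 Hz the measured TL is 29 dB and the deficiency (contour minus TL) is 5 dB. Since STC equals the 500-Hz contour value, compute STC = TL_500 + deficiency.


By ASTM E413, STC = value of the fitted reference contour at 500 Hz.
Contour value at 500 Hz = TL_500 + deficiency = 29 + 5 = 34
STC = 34


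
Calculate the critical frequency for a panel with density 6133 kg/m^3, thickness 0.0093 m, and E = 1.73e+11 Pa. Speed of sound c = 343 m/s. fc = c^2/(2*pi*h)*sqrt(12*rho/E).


12*rho/E = 12*6133/1.73e+11 = 4.2541e-07
sqrt(12*rho/E) = sqrt(4.2541e-07) = 0.000652235
c^2/(2*pi*h) = 343^2/(2*pi*0.0093) = 2.01338e+06
fc = 2.01338e+06 * 0.000652235 = 1313.2 Hz


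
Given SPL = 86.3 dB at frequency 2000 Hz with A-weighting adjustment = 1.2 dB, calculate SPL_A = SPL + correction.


A-weighting table: 2000 Hz -> 1.2 dB correction
SPL_A = SPL + correction = 86.3 + (1.2) = 87.5 dBA


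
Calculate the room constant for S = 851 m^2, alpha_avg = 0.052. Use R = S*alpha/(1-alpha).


R = 851 * 0.052 / (1 - 0.052) = 46.679 m^2


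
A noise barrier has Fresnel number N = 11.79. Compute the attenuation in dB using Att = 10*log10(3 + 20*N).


3 + 20*N = 3 + 20*11.79 = 238.8
Att = 10*log10(238.8) = 23.78 dB


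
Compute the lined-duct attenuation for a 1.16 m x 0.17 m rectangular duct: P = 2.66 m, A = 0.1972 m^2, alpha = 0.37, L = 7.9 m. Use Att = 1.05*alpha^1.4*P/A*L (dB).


alpha^1.4 = 0.37^1.4 = 0.248589
Attenuation rate = 1.05 * alpha^1.4 * P / A
= 1.05 * 0.248589 * 2.66 / 0.1972 = 3.52084 dB/m
Total Att = 3.52084 * 7.9 = 27.815 dB


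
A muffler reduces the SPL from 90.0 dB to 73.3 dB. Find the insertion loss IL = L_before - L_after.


Insertion loss = SPL without muffler - SPL with muffler
IL = 90.0 - 73.3 = 16.7 dB


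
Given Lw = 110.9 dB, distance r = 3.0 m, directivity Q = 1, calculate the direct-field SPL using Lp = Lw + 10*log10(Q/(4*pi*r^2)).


4*pi*r^2 = 4*pi*3.0^2 = 113.097 m^2
Q / (4*pi*r^2) = 1 / 113.097 = 0.00884197
Lp = 110.9 + 10*log10(0.00884197) = 90.365 dB


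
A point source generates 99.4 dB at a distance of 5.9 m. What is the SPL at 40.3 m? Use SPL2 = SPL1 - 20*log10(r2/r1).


r2/r1 = 40.3/5.9 = 6.83051
Correction = 20*log10(6.83051) = 16.6891 dB
SPL2 = 99.4 - 16.6891 = 82.711 dB


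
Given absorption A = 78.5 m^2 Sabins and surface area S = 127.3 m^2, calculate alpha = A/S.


Absorption coefficient = absorbed power / incident power
alpha = A / S = 78.5 / 127.3 = 0.61665


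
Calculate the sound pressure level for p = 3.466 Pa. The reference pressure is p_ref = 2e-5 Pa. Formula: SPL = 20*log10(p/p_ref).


p / p_ref = 3.466 / 2e-5 = 173300
SPL = 20 * log10(173300) = 104.78 dB


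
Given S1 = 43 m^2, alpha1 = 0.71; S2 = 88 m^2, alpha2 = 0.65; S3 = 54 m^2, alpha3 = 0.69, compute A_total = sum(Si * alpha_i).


43 * 0.71 = 30.53
88 * 0.65 = 57.2
54 * 0.69 = 37.26
A_total = 30.53 + 57.2 + 37.26 = 124.99 m^2


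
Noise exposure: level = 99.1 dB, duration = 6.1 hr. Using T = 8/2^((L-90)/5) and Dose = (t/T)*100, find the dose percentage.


T_allowed = 8 / 2^((99.1 - 90)/5) = 2.26577 hr
Dose = 6.1 / 2.26577 * 100 = 269.22 %


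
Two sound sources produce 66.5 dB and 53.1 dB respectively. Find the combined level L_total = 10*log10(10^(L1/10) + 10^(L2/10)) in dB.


10^(66.5/10) = 4.46684e+06
10^(53.1/10) = 204174
Sum = 4.46684e+06 + 204174 = 4.67101e+06
L_total = 10*log10(4.67101e+06) = 66.694 dB


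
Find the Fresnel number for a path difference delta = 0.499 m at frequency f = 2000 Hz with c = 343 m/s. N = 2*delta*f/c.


N = 2*delta*f/c = 2*delta/lambda, where lambda = c/f
lambda = 343 / 2000 = 0.1715 m
N = 2 * 0.499 / 0.1715 = 5.8192


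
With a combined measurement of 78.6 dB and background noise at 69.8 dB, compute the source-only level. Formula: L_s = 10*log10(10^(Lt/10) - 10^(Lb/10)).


10^(78.6/10) = 7.24436e+07
10^(69.8/10) = 9.54993e+06
Difference = 7.24436e+07 - 9.54993e+06 = 6.28937e+07
L_source = 10*log10(6.28937e+07) = 77.986 dB


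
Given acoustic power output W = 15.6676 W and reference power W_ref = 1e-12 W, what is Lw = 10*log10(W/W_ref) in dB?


W / W_ref = 15.6676 / 1e-12 = 1.56676e+13
Lw = 10 * log10(1.56676e+13) = 131.95 dB


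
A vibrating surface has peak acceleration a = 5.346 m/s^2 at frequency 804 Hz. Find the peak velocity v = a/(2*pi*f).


omega = 2*pi*f = 2*pi*804 = 5051.68 rad/s
v = a / omega = 5.346 / 5051.68 = 0.0010583 m/s


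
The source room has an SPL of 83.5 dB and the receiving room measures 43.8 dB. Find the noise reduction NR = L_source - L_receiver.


NR = L_source - L_receiver (difference between source and receiving room levels)
NR = 83.5 - 43.8 = 39.7 dB


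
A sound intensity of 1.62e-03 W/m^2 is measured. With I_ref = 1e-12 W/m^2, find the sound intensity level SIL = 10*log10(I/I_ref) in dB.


I / I_ref = 1.62e-03 / 1e-12 = 1.62e+09
SIL = 10 * log10(1.62e+09) = 92.095 dB


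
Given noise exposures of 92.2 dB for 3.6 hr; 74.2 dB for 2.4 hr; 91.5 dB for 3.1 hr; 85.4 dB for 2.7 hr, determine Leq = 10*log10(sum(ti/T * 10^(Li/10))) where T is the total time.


T_total = 3.6 + 2.4 + 3.1 + 2.7 = 11.8 hr
(3.6/11.8) * 10^(92.2/10) = 5.06315e+08
(2.4/11.8) * 10^(74.2/10) = 5.3497e+06
(3.1/11.8) * 10^(91.5/10) = 3.7109e+08
(2.7/11.8) * 10^(85.4/10) = 7.93381e+07
Sum = 5.06315e+08 + 5.3497e+06 + 3.7109e+08 + 7.93381e+07 = 9.62093e+08
Leq = 10*log10(9.62093e+08) = 89.832 dB


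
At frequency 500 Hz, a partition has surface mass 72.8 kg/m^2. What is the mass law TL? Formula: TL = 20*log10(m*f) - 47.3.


m * f = 72.8 * 500 = 36400
20*log10(36400) = 91.222 dB
TL = 91.222 - 47.3 = 43.922 dB


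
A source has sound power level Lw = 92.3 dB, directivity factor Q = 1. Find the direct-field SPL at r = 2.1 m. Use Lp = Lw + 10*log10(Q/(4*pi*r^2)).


4*pi*r^2 = 4*pi*2.1^2 = 55.4177 m^2
Q / (4*pi*r^2) = 1 / 55.4177 = 0.0180448
Lp = 92.3 + 10*log10(0.0180448) = 74.864 dB


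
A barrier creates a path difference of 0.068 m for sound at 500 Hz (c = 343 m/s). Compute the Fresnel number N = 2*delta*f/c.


N = 2*delta*f/c = 2*delta/lambda, where lambda = c/f
lambda = 343 / 500 = 0.686 m
N = 2 * 0.068 / 0.686 = 0.19825


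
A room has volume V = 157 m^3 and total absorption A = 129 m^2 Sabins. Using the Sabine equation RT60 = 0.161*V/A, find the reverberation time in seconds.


RT60 = 0.161 * 157 / 129 = 0.19595 s


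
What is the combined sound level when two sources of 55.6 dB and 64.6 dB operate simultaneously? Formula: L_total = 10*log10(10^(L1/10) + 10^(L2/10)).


10^(55.6/10) = 363078
10^(64.6/10) = 2.88403e+06
Sum = 363078 + 2.88403e+06 = 3.24711e+06
L_total = 10*log10(3.24711e+06) = 65.115 dB


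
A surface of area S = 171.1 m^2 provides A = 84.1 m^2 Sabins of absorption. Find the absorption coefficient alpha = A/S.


Absorption coefficient = absorbed power / incident power
alpha = A / S = 84.1 / 171.1 = 0.49153


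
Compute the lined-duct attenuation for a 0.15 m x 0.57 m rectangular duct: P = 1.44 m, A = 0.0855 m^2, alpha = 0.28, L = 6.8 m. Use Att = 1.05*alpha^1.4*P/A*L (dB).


alpha^1.4 = 0.28^1.4 = 0.168276
Attenuation rate = 1.05 * alpha^1.4 * P / A
= 1.05 * 0.168276 * 1.44 / 0.0855 = 2.97583 dB/m
Total Att = 2.97583 * 6.8 = 20.236 dB


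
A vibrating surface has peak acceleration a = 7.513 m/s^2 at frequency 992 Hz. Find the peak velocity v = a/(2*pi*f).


omega = 2*pi*f = 2*pi*992 = 6232.92 rad/s
v = a / omega = 7.513 / 6232.92 = 0.0012054 m/s


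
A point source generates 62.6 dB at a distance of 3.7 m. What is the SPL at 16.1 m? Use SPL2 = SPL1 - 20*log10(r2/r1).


r2/r1 = 16.1/3.7 = 4.35135
Correction = 20*log10(4.35135) = 12.7725 dB
SPL2 = 62.6 - 12.7725 = 49.828 dB


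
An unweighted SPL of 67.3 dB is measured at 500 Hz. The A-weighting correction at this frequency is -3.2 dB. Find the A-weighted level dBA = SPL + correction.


A-weighting table: 500 Hz -> -3.2 dB correction
SPL_A = SPL + correction = 67.3 + (-3.2) = 64.1 dBA


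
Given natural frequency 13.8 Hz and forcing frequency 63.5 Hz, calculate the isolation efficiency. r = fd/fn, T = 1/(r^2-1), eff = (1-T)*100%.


r = 63.5 / 13.8 = 4.60145
r^2 - 1 = 4.60145^2 - 1 = 20.1733
T = 1/20.1733 = 0.0495705
Efficiency = (1 - 0.0495705)*100 = 95.043 %
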